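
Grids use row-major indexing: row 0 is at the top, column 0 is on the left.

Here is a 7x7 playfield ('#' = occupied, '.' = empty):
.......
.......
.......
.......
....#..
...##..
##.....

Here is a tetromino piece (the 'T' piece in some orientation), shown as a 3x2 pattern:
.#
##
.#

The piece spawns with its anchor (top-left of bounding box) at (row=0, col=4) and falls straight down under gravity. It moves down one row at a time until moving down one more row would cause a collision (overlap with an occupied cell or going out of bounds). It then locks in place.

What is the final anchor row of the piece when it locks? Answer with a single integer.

Spawn at (row=0, col=4). Try each row:
  row 0: fits
  row 1: fits
  row 2: fits
  row 3: blocked -> lock at row 2

Answer: 2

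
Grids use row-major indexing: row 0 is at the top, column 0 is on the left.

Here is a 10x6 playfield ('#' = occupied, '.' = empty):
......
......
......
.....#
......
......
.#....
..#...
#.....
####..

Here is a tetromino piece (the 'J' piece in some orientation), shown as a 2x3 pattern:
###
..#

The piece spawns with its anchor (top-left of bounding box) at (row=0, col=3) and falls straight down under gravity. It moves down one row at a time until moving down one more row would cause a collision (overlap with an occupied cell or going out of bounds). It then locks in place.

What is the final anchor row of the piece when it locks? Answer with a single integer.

Answer: 1

Derivation:
Spawn at (row=0, col=3). Try each row:
  row 0: fits
  row 1: fits
  row 2: blocked -> lock at row 1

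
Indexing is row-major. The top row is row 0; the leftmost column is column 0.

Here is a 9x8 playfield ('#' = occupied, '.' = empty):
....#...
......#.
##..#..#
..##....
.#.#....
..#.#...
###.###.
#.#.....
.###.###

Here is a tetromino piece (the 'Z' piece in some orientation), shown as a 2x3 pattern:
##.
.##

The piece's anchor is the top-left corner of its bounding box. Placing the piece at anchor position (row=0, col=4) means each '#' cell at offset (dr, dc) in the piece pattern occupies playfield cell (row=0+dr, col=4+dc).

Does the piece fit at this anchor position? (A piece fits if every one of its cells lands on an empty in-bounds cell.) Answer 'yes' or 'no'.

Answer: no

Derivation:
Check each piece cell at anchor (0, 4):
  offset (0,0) -> (0,4): occupied ('#') -> FAIL
  offset (0,1) -> (0,5): empty -> OK
  offset (1,1) -> (1,5): empty -> OK
  offset (1,2) -> (1,6): occupied ('#') -> FAIL
All cells valid: no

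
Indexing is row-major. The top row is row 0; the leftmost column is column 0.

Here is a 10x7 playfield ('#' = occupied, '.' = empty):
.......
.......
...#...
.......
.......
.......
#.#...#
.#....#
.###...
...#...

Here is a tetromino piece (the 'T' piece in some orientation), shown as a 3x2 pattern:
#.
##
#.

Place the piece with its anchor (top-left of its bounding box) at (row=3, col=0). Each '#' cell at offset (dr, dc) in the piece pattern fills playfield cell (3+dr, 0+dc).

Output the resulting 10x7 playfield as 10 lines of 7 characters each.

Fill (3+0,0+0) = (3,0)
Fill (3+1,0+0) = (4,0)
Fill (3+1,0+1) = (4,1)
Fill (3+2,0+0) = (5,0)

Answer: .......
.......
...#...
#......
##.....
#......
#.#...#
.#....#
.###...
...#...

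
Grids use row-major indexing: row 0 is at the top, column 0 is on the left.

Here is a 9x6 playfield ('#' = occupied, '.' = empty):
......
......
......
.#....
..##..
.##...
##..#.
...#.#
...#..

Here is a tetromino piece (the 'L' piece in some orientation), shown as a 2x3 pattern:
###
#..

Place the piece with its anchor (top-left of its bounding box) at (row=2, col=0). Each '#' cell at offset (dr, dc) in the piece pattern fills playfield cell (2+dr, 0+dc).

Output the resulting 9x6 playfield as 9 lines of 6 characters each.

Fill (2+0,0+0) = (2,0)
Fill (2+0,0+1) = (2,1)
Fill (2+0,0+2) = (2,2)
Fill (2+1,0+0) = (3,0)

Answer: ......
......
###...
##....
..##..
.##...
##..#.
...#.#
...#..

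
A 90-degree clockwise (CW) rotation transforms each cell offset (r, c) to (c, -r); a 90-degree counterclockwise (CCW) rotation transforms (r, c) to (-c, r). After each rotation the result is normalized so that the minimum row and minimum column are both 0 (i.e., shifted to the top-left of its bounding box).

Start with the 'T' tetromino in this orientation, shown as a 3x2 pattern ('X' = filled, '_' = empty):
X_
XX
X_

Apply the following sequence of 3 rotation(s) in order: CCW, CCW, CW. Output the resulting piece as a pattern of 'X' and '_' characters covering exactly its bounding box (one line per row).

Answer: _X_
XXX

Derivation:
Start:
X_
XX
X_
After rotation 1 (CCW):
_X_
XXX
After rotation 2 (CCW):
_X
XX
_X
After rotation 3 (CW):
_X_
XXX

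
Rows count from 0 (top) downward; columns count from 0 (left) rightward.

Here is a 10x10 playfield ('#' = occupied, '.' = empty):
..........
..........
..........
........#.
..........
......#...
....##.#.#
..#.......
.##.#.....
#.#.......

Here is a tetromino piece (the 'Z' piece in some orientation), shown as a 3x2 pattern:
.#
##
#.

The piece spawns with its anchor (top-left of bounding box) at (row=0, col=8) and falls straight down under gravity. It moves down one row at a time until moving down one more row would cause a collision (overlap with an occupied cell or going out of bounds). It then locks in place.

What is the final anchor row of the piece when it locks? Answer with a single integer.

Answer: 0

Derivation:
Spawn at (row=0, col=8). Try each row:
  row 0: fits
  row 1: blocked -> lock at row 0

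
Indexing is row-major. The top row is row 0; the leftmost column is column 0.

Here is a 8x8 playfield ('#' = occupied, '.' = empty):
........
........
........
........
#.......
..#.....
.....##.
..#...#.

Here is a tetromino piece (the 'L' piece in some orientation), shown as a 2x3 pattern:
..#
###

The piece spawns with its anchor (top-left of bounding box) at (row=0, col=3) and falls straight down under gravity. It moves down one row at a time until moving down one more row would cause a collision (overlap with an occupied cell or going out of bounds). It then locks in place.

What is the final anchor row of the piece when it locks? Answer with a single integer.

Spawn at (row=0, col=3). Try each row:
  row 0: fits
  row 1: fits
  row 2: fits
  row 3: fits
  row 4: fits
  row 5: blocked -> lock at row 4

Answer: 4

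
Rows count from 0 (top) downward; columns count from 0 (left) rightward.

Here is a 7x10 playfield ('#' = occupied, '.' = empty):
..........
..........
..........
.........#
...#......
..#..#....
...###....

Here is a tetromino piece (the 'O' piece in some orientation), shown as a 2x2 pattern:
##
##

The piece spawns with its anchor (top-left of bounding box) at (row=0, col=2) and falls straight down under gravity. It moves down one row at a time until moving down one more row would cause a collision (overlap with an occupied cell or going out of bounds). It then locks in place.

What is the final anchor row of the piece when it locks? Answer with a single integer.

Answer: 2

Derivation:
Spawn at (row=0, col=2). Try each row:
  row 0: fits
  row 1: fits
  row 2: fits
  row 3: blocked -> lock at row 2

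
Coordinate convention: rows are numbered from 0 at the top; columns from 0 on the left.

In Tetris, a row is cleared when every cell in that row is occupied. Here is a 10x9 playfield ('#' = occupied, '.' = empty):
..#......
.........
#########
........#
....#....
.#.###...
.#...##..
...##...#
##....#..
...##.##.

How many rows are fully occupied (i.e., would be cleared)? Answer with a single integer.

Answer: 1

Derivation:
Check each row:
  row 0: 8 empty cells -> not full
  row 1: 9 empty cells -> not full
  row 2: 0 empty cells -> FULL (clear)
  row 3: 8 empty cells -> not full
  row 4: 8 empty cells -> not full
  row 5: 5 empty cells -> not full
  row 6: 6 empty cells -> not full
  row 7: 6 empty cells -> not full
  row 8: 6 empty cells -> not full
  row 9: 5 empty cells -> not full
Total rows cleared: 1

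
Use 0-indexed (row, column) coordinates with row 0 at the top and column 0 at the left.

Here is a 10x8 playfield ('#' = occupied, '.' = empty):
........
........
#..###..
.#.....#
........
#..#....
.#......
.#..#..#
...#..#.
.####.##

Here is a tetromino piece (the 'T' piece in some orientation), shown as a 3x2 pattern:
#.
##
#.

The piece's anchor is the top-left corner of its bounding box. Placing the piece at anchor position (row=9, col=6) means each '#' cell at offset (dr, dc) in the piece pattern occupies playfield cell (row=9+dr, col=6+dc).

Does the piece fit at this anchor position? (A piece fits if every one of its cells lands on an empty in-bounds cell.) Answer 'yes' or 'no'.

Check each piece cell at anchor (9, 6):
  offset (0,0) -> (9,6): occupied ('#') -> FAIL
  offset (1,0) -> (10,6): out of bounds -> FAIL
  offset (1,1) -> (10,7): out of bounds -> FAIL
  offset (2,0) -> (11,6): out of bounds -> FAIL
All cells valid: no

Answer: no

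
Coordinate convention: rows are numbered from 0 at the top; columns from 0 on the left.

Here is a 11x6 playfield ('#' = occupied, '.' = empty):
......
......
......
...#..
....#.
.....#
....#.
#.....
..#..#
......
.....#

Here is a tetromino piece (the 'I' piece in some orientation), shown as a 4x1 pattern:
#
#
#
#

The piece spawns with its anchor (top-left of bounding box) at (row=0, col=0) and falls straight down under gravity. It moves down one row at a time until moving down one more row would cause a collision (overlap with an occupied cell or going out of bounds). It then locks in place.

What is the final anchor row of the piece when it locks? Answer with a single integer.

Spawn at (row=0, col=0). Try each row:
  row 0: fits
  row 1: fits
  row 2: fits
  row 3: fits
  row 4: blocked -> lock at row 3

Answer: 3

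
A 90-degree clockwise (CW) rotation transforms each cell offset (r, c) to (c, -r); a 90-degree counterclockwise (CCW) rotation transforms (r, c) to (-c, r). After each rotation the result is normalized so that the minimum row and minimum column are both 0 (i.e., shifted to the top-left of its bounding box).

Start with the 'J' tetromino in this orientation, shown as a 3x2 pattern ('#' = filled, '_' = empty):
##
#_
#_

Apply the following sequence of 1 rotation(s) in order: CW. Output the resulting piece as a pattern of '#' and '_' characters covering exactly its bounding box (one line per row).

Start:
##
#_
#_
After rotation 1 (CW):
###
__#

Answer: ###
__#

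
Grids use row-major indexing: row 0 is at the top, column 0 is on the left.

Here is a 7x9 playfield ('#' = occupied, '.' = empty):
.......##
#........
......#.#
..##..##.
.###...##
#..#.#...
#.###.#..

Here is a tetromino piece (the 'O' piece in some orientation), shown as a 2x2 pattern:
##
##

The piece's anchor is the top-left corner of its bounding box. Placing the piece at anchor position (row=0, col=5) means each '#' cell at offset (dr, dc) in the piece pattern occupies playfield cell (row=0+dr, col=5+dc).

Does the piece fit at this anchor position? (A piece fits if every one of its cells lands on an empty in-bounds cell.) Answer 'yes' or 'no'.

Check each piece cell at anchor (0, 5):
  offset (0,0) -> (0,5): empty -> OK
  offset (0,1) -> (0,6): empty -> OK
  offset (1,0) -> (1,5): empty -> OK
  offset (1,1) -> (1,6): empty -> OK
All cells valid: yes

Answer: yes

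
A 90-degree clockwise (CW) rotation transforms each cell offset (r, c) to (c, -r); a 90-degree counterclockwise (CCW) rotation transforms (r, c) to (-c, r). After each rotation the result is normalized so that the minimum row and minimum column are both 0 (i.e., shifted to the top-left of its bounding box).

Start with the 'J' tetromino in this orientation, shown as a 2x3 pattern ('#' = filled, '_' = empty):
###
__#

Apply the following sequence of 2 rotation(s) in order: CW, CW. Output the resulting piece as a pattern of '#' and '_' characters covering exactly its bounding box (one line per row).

Start:
###
__#
After rotation 1 (CW):
_#
_#
##
After rotation 2 (CW):
#__
###

Answer: #__
###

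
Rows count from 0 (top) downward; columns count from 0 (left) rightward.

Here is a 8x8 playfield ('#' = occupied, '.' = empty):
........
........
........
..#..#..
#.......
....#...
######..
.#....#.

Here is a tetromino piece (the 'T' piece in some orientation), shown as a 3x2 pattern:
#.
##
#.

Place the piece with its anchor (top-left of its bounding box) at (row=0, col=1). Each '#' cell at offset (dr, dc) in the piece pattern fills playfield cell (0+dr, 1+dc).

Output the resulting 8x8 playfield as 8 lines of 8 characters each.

Answer: .#......
.##.....
.#......
..#..#..
#.......
....#...
######..
.#....#.

Derivation:
Fill (0+0,1+0) = (0,1)
Fill (0+1,1+0) = (1,1)
Fill (0+1,1+1) = (1,2)
Fill (0+2,1+0) = (2,1)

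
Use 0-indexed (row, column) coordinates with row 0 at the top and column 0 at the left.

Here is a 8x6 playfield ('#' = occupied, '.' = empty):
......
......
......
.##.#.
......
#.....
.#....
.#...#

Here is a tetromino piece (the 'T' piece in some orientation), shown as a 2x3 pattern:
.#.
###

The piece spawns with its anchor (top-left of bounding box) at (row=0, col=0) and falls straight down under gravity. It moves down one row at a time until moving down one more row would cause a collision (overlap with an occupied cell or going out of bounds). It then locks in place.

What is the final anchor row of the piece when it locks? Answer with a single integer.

Answer: 1

Derivation:
Spawn at (row=0, col=0). Try each row:
  row 0: fits
  row 1: fits
  row 2: blocked -> lock at row 1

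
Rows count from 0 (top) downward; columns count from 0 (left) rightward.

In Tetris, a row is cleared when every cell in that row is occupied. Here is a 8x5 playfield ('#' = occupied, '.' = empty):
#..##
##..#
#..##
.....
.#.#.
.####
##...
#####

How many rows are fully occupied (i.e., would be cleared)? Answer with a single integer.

Answer: 1

Derivation:
Check each row:
  row 0: 2 empty cells -> not full
  row 1: 2 empty cells -> not full
  row 2: 2 empty cells -> not full
  row 3: 5 empty cells -> not full
  row 4: 3 empty cells -> not full
  row 5: 1 empty cell -> not full
  row 6: 3 empty cells -> not full
  row 7: 0 empty cells -> FULL (clear)
Total rows cleared: 1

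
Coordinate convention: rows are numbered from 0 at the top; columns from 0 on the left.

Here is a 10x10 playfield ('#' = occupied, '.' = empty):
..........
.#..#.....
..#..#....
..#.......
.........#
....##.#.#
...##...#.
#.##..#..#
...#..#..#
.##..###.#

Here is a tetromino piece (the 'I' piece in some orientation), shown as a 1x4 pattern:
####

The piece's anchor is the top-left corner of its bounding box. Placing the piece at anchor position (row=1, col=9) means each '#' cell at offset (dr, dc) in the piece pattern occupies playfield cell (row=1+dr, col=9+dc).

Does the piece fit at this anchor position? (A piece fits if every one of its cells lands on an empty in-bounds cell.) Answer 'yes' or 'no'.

Answer: no

Derivation:
Check each piece cell at anchor (1, 9):
  offset (0,0) -> (1,9): empty -> OK
  offset (0,1) -> (1,10): out of bounds -> FAIL
  offset (0,2) -> (1,11): out of bounds -> FAIL
  offset (0,3) -> (1,12): out of bounds -> FAIL
All cells valid: no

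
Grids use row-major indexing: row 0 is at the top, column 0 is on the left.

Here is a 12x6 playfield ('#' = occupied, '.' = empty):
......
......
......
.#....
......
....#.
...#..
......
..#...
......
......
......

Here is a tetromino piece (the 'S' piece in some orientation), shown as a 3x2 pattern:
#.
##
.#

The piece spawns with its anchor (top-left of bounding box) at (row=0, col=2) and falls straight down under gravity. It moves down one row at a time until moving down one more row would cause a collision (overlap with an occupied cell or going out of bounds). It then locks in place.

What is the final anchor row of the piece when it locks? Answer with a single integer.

Answer: 3

Derivation:
Spawn at (row=0, col=2). Try each row:
  row 0: fits
  row 1: fits
  row 2: fits
  row 3: fits
  row 4: blocked -> lock at row 3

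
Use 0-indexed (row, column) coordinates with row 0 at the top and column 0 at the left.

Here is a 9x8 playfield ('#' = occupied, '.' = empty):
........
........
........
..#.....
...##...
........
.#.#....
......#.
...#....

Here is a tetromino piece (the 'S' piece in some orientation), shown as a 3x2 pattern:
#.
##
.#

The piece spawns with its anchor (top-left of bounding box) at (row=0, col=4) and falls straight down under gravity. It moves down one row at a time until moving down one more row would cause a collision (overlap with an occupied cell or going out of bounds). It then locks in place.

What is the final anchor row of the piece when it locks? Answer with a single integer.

Spawn at (row=0, col=4). Try each row:
  row 0: fits
  row 1: fits
  row 2: fits
  row 3: blocked -> lock at row 2

Answer: 2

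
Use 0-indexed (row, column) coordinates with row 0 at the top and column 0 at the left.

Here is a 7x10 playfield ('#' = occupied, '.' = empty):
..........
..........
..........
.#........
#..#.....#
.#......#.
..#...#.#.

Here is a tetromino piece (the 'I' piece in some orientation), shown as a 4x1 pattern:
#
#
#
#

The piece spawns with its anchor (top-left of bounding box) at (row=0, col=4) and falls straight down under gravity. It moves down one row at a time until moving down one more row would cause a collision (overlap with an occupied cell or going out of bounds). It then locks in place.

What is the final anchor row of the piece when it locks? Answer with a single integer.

Answer: 3

Derivation:
Spawn at (row=0, col=4). Try each row:
  row 0: fits
  row 1: fits
  row 2: fits
  row 3: fits
  row 4: blocked -> lock at row 3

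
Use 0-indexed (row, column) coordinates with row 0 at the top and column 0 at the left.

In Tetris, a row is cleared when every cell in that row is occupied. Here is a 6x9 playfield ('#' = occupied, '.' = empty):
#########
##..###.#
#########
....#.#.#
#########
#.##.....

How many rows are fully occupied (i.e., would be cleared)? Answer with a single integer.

Answer: 3

Derivation:
Check each row:
  row 0: 0 empty cells -> FULL (clear)
  row 1: 3 empty cells -> not full
  row 2: 0 empty cells -> FULL (clear)
  row 3: 6 empty cells -> not full
  row 4: 0 empty cells -> FULL (clear)
  row 5: 6 empty cells -> not full
Total rows cleared: 3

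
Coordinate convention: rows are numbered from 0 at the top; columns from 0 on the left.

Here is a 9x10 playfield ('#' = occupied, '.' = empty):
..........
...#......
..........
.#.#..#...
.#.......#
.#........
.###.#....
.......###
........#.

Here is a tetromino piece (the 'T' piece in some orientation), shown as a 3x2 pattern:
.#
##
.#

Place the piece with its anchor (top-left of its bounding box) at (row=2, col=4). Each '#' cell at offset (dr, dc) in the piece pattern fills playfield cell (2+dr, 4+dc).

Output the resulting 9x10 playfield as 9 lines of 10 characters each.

Fill (2+0,4+1) = (2,5)
Fill (2+1,4+0) = (3,4)
Fill (2+1,4+1) = (3,5)
Fill (2+2,4+1) = (4,5)

Answer: ..........
...#......
.....#....
.#.####...
.#...#...#
.#........
.###.#....
.......###
........#.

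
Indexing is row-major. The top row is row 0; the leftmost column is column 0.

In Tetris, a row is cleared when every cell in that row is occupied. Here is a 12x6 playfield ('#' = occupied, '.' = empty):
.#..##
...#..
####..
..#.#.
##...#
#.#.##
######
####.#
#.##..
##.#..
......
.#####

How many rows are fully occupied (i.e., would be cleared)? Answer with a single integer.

Answer: 1

Derivation:
Check each row:
  row 0: 3 empty cells -> not full
  row 1: 5 empty cells -> not full
  row 2: 2 empty cells -> not full
  row 3: 4 empty cells -> not full
  row 4: 3 empty cells -> not full
  row 5: 2 empty cells -> not full
  row 6: 0 empty cells -> FULL (clear)
  row 7: 1 empty cell -> not full
  row 8: 3 empty cells -> not full
  row 9: 3 empty cells -> not full
  row 10: 6 empty cells -> not full
  row 11: 1 empty cell -> not full
Total rows cleared: 1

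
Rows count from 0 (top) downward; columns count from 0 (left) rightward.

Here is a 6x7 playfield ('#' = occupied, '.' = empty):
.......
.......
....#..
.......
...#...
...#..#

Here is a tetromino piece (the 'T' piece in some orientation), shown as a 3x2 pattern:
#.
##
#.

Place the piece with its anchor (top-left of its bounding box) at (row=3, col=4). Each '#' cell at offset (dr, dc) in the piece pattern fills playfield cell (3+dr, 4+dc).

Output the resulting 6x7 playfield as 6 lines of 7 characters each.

Answer: .......
.......
....#..
....#..
...###.
...##.#

Derivation:
Fill (3+0,4+0) = (3,4)
Fill (3+1,4+0) = (4,4)
Fill (3+1,4+1) = (4,5)
Fill (3+2,4+0) = (5,4)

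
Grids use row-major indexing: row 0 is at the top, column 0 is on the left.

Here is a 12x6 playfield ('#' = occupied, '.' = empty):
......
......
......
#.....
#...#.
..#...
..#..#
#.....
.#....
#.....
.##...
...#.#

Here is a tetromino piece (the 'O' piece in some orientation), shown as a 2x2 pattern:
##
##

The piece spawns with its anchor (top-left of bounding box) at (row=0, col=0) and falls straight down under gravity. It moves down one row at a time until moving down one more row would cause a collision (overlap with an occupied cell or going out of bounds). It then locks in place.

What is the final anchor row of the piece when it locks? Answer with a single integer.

Spawn at (row=0, col=0). Try each row:
  row 0: fits
  row 1: fits
  row 2: blocked -> lock at row 1

Answer: 1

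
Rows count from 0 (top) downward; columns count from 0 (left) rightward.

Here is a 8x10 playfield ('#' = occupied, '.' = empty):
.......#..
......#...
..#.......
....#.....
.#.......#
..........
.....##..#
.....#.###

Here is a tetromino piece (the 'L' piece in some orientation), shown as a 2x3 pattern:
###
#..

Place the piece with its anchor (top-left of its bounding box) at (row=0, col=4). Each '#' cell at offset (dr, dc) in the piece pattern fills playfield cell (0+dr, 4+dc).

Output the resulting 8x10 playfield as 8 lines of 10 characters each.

Fill (0+0,4+0) = (0,4)
Fill (0+0,4+1) = (0,5)
Fill (0+0,4+2) = (0,6)
Fill (0+1,4+0) = (1,4)

Answer: ....####..
....#.#...
..#.......
....#.....
.#.......#
..........
.....##..#
.....#.###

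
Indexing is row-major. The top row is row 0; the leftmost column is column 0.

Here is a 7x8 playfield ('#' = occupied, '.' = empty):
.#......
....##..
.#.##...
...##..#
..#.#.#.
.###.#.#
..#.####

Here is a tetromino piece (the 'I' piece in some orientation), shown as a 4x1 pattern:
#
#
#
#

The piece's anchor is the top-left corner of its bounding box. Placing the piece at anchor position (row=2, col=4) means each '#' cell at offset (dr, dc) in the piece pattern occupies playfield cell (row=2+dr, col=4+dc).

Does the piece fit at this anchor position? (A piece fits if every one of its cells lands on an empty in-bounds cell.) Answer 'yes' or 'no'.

Answer: no

Derivation:
Check each piece cell at anchor (2, 4):
  offset (0,0) -> (2,4): occupied ('#') -> FAIL
  offset (1,0) -> (3,4): occupied ('#') -> FAIL
  offset (2,0) -> (4,4): occupied ('#') -> FAIL
  offset (3,0) -> (5,4): empty -> OK
All cells valid: no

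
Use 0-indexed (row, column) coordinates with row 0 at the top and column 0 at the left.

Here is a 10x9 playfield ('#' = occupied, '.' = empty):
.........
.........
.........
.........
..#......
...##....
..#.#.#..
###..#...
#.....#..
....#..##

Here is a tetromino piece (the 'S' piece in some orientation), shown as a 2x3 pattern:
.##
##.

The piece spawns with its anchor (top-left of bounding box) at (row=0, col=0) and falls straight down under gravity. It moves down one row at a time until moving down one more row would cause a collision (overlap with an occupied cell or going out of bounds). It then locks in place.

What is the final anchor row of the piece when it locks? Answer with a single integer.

Answer: 3

Derivation:
Spawn at (row=0, col=0). Try each row:
  row 0: fits
  row 1: fits
  row 2: fits
  row 3: fits
  row 4: blocked -> lock at row 3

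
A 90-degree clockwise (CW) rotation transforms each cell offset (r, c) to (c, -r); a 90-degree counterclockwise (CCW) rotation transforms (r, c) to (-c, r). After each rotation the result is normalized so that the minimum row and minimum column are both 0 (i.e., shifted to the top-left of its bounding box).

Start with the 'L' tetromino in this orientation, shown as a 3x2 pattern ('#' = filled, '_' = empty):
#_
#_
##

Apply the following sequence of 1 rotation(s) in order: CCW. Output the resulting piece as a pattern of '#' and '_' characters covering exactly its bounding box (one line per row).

Answer: __#
###

Derivation:
Start:
#_
#_
##
After rotation 1 (CCW):
__#
###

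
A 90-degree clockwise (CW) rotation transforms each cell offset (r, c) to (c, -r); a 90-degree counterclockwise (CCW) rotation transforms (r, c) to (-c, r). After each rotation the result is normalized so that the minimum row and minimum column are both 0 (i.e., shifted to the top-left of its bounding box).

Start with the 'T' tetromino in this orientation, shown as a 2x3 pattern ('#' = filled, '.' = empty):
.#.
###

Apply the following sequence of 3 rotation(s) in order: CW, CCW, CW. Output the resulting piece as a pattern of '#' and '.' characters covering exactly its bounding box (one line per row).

Start:
.#.
###
After rotation 1 (CW):
#.
##
#.
After rotation 2 (CCW):
.#.
###
After rotation 3 (CW):
#.
##
#.

Answer: #.
##
#.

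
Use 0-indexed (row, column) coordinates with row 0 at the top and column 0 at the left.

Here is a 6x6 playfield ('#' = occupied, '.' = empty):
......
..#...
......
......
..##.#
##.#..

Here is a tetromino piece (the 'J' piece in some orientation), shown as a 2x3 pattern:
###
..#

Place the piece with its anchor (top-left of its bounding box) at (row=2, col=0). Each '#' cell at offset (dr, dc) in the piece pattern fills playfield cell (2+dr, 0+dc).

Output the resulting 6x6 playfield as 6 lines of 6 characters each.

Answer: ......
..#...
###...
..#...
..##.#
##.#..

Derivation:
Fill (2+0,0+0) = (2,0)
Fill (2+0,0+1) = (2,1)
Fill (2+0,0+2) = (2,2)
Fill (2+1,0+2) = (3,2)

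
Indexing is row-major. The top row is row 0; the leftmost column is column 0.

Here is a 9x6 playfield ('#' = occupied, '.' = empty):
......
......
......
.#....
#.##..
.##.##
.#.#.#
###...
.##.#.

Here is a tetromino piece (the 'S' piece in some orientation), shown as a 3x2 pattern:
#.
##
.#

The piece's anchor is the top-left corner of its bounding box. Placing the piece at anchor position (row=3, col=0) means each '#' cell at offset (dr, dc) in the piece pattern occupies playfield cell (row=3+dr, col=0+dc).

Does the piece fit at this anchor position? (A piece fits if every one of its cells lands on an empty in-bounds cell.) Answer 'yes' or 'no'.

Check each piece cell at anchor (3, 0):
  offset (0,0) -> (3,0): empty -> OK
  offset (1,0) -> (4,0): occupied ('#') -> FAIL
  offset (1,1) -> (4,1): empty -> OK
  offset (2,1) -> (5,1): occupied ('#') -> FAIL
All cells valid: no

Answer: no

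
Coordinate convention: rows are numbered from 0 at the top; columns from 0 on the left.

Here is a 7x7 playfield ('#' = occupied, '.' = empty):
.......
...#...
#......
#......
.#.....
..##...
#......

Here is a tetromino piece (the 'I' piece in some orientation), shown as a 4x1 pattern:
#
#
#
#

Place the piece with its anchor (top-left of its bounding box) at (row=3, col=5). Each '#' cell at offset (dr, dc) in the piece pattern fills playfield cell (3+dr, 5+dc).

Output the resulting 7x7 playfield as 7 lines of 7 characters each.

Answer: .......
...#...
#......
#....#.
.#...#.
..##.#.
#....#.

Derivation:
Fill (3+0,5+0) = (3,5)
Fill (3+1,5+0) = (4,5)
Fill (3+2,5+0) = (5,5)
Fill (3+3,5+0) = (6,5)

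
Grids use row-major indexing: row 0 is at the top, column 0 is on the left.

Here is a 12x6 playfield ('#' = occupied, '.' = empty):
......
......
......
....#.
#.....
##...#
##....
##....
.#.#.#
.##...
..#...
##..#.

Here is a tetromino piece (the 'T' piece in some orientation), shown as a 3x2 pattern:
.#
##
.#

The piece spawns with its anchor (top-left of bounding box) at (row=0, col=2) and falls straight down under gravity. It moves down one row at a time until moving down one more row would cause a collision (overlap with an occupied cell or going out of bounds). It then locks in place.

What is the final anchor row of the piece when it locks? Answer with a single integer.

Spawn at (row=0, col=2). Try each row:
  row 0: fits
  row 1: fits
  row 2: fits
  row 3: fits
  row 4: fits
  row 5: fits
  row 6: blocked -> lock at row 5

Answer: 5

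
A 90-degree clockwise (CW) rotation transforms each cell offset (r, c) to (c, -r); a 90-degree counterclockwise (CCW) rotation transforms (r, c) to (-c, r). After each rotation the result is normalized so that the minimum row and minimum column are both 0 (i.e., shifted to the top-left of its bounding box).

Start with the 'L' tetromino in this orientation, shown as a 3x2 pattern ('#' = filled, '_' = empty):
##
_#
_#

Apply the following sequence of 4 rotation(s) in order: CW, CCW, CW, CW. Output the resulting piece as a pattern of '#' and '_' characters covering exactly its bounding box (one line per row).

Answer: #_
#_
##

Derivation:
Start:
##
_#
_#
After rotation 1 (CW):
__#
###
After rotation 2 (CCW):
##
_#
_#
After rotation 3 (CW):
__#
###
After rotation 4 (CW):
#_
#_
##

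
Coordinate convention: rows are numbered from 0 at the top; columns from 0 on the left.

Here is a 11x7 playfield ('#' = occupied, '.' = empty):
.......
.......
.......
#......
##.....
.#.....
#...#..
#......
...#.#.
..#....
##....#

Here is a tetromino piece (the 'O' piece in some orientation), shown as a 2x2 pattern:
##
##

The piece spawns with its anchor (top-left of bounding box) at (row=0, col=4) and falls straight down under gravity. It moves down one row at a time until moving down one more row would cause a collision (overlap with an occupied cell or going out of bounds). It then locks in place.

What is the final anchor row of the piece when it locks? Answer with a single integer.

Answer: 4

Derivation:
Spawn at (row=0, col=4). Try each row:
  row 0: fits
  row 1: fits
  row 2: fits
  row 3: fits
  row 4: fits
  row 5: blocked -> lock at row 4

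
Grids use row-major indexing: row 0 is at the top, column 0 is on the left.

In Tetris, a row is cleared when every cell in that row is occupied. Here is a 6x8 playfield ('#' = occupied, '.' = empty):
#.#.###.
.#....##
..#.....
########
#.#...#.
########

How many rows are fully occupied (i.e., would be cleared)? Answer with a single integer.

Check each row:
  row 0: 3 empty cells -> not full
  row 1: 5 empty cells -> not full
  row 2: 7 empty cells -> not full
  row 3: 0 empty cells -> FULL (clear)
  row 4: 5 empty cells -> not full
  row 5: 0 empty cells -> FULL (clear)
Total rows cleared: 2

Answer: 2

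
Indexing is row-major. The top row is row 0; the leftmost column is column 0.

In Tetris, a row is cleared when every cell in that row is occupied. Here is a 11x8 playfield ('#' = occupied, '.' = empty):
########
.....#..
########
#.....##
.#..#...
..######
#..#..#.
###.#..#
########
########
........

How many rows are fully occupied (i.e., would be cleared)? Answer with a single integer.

Check each row:
  row 0: 0 empty cells -> FULL (clear)
  row 1: 7 empty cells -> not full
  row 2: 0 empty cells -> FULL (clear)
  row 3: 5 empty cells -> not full
  row 4: 6 empty cells -> not full
  row 5: 2 empty cells -> not full
  row 6: 5 empty cells -> not full
  row 7: 3 empty cells -> not full
  row 8: 0 empty cells -> FULL (clear)
  row 9: 0 empty cells -> FULL (clear)
  row 10: 8 empty cells -> not full
Total rows cleared: 4

Answer: 4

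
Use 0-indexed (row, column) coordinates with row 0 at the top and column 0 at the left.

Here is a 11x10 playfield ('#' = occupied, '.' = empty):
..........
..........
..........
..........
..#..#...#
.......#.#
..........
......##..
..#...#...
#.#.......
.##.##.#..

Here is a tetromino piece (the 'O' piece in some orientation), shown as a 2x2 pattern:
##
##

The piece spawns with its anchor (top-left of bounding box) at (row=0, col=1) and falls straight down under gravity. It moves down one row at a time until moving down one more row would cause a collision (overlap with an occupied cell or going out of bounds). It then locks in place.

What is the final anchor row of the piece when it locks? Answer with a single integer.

Spawn at (row=0, col=1). Try each row:
  row 0: fits
  row 1: fits
  row 2: fits
  row 3: blocked -> lock at row 2

Answer: 2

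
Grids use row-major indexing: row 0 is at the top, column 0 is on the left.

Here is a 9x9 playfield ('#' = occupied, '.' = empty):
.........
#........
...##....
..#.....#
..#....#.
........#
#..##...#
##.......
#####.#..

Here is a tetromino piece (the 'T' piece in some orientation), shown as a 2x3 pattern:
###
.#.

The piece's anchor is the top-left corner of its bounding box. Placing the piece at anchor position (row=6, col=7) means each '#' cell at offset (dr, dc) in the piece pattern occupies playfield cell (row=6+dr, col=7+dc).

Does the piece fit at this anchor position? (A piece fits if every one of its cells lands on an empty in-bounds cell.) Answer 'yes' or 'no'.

Check each piece cell at anchor (6, 7):
  offset (0,0) -> (6,7): empty -> OK
  offset (0,1) -> (6,8): occupied ('#') -> FAIL
  offset (0,2) -> (6,9): out of bounds -> FAIL
  offset (1,1) -> (7,8): empty -> OK
All cells valid: no

Answer: no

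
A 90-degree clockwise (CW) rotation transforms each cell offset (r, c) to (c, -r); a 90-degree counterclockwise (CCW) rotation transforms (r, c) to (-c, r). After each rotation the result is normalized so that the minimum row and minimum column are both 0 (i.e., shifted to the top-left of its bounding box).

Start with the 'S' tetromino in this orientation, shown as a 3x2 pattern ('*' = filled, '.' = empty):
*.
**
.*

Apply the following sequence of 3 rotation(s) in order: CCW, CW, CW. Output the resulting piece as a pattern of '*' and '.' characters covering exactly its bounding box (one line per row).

Answer: .**
**.

Derivation:
Start:
*.
**
.*
After rotation 1 (CCW):
.**
**.
After rotation 2 (CW):
*.
**
.*
After rotation 3 (CW):
.**
**.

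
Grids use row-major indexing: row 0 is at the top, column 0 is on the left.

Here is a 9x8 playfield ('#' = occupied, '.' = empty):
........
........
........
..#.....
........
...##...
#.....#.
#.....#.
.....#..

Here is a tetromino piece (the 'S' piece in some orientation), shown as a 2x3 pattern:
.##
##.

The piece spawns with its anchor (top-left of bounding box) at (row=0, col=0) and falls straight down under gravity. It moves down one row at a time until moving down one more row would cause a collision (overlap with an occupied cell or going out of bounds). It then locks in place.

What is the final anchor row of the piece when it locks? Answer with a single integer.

Answer: 2

Derivation:
Spawn at (row=0, col=0). Try each row:
  row 0: fits
  row 1: fits
  row 2: fits
  row 3: blocked -> lock at row 2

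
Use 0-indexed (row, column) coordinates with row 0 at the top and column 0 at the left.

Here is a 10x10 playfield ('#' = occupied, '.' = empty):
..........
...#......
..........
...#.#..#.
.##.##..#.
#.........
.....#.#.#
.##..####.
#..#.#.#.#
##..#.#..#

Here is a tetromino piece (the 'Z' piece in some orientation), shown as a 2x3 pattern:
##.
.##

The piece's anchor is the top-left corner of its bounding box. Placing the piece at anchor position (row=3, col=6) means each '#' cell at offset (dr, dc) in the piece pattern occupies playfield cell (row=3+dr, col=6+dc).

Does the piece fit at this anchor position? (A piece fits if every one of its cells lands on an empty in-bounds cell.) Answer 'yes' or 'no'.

Check each piece cell at anchor (3, 6):
  offset (0,0) -> (3,6): empty -> OK
  offset (0,1) -> (3,7): empty -> OK
  offset (1,1) -> (4,7): empty -> OK
  offset (1,2) -> (4,8): occupied ('#') -> FAIL
All cells valid: no

Answer: no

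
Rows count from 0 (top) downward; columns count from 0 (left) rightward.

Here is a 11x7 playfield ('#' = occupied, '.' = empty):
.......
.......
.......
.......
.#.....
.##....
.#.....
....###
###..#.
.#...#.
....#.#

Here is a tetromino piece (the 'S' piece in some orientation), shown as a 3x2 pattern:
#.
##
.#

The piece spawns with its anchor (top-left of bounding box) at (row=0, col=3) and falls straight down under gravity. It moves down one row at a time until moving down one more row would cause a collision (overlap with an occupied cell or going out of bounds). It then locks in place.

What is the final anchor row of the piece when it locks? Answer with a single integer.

Answer: 4

Derivation:
Spawn at (row=0, col=3). Try each row:
  row 0: fits
  row 1: fits
  row 2: fits
  row 3: fits
  row 4: fits
  row 5: blocked -> lock at row 4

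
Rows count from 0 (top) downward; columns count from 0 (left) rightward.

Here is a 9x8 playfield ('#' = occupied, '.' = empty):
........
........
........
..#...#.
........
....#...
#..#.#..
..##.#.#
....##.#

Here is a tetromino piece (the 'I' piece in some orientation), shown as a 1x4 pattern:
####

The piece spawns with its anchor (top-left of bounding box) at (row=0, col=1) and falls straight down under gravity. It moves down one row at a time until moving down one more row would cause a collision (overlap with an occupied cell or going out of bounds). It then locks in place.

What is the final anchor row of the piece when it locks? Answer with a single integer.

Spawn at (row=0, col=1). Try each row:
  row 0: fits
  row 1: fits
  row 2: fits
  row 3: blocked -> lock at row 2

Answer: 2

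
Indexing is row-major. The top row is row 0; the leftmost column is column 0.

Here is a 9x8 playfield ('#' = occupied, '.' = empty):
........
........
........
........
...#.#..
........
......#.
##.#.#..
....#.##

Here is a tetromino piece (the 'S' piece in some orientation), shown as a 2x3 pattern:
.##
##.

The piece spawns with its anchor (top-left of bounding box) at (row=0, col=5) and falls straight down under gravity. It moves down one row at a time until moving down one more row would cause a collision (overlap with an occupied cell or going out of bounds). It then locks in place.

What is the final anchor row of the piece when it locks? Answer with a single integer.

Spawn at (row=0, col=5). Try each row:
  row 0: fits
  row 1: fits
  row 2: fits
  row 3: blocked -> lock at row 2

Answer: 2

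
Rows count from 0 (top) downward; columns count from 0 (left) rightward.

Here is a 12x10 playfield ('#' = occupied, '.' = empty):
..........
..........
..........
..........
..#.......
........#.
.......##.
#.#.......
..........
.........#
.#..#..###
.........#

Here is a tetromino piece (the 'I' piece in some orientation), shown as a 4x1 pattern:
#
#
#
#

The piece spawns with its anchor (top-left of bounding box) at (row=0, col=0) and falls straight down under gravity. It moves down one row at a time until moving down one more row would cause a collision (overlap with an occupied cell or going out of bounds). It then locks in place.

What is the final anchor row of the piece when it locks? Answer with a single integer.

Spawn at (row=0, col=0). Try each row:
  row 0: fits
  row 1: fits
  row 2: fits
  row 3: fits
  row 4: blocked -> lock at row 3

Answer: 3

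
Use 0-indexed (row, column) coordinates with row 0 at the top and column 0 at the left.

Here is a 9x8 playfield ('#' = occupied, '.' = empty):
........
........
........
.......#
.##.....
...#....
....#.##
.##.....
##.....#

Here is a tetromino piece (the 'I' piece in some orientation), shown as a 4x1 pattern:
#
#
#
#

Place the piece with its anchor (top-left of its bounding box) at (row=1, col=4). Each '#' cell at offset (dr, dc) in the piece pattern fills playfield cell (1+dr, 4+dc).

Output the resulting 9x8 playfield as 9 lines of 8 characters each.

Answer: ........
....#...
....#...
....#..#
.##.#...
...#....
....#.##
.##.....
##.....#

Derivation:
Fill (1+0,4+0) = (1,4)
Fill (1+1,4+0) = (2,4)
Fill (1+2,4+0) = (3,4)
Fill (1+3,4+0) = (4,4)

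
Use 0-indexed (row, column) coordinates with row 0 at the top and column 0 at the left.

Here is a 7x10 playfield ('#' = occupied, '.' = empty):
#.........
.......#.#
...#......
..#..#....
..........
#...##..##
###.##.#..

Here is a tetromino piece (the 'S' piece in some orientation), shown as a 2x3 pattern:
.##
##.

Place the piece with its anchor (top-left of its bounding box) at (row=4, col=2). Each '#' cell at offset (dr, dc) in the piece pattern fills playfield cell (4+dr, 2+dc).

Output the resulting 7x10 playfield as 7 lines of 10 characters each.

Fill (4+0,2+1) = (4,3)
Fill (4+0,2+2) = (4,4)
Fill (4+1,2+0) = (5,2)
Fill (4+1,2+1) = (5,3)

Answer: #.........
.......#.#
...#......
..#..#....
...##.....
#.####..##
###.##.#..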